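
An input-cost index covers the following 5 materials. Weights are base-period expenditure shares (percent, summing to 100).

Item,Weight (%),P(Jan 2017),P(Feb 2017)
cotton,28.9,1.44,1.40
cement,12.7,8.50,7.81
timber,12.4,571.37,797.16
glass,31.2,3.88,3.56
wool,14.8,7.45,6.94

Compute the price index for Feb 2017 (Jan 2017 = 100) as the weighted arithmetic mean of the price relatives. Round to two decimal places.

99.48

cotton: 28.9 × (1.40/1.44) = 28.9 × 0.972222 = 28.0972
cement: 12.7 × (7.81/8.50) = 12.7 × 0.918824 = 11.6691
timber: 12.4 × (797.16/571.37) = 12.4 × 1.395173 = 17.3001
glass: 31.2 × (3.56/3.88) = 31.2 × 0.917526 = 28.6268
wool: 14.8 × (6.94/7.45) = 14.8 × 0.931544 = 13.7868
Index = Σ wᵢ·(p₁ᵢ/p₀ᵢ) = 28.0972 + 11.6691 + 17.3001 + 28.6268 + 13.7868 = 99.4801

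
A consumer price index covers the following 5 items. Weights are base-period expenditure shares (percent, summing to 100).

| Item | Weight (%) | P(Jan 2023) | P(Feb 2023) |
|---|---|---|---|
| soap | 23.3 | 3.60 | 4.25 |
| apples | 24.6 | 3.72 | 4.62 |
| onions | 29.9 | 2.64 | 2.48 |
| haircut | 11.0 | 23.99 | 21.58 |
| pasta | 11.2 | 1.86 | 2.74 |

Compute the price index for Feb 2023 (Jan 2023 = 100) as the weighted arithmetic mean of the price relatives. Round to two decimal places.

soap: 23.3 × (4.25/3.60) = 23.3 × 1.180556 = 27.5069
apples: 24.6 × (4.62/3.72) = 24.6 × 1.241935 = 30.5516
onions: 29.9 × (2.48/2.64) = 29.9 × 0.939394 = 28.0879
haircut: 11.0 × (21.58/23.99) = 11.0 × 0.899541 = 9.8950
pasta: 11.2 × (2.74/1.86) = 11.2 × 1.473118 = 16.4989
Index = Σ wᵢ·(p₁ᵢ/p₀ᵢ) = 27.5069 + 30.5516 + 28.0879 + 9.8950 + 16.4989 = 112.5403

112.54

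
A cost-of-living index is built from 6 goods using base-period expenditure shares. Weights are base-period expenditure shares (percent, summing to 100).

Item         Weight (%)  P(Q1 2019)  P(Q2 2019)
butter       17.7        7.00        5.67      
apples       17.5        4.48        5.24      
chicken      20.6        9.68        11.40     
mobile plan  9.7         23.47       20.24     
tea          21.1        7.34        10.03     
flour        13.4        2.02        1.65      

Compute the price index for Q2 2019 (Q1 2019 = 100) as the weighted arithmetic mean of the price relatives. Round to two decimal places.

butter: 17.7 × (5.67/7.00) = 17.7 × 0.810000 = 14.3370
apples: 17.5 × (5.24/4.48) = 17.5 × 1.169643 = 20.4687
chicken: 20.6 × (11.40/9.68) = 20.6 × 1.177686 = 24.2603
mobile plan: 9.7 × (20.24/23.47) = 9.7 × 0.862378 = 8.3651
tea: 21.1 × (10.03/7.34) = 21.1 × 1.366485 = 28.8328
flour: 13.4 × (1.65/2.02) = 13.4 × 0.816832 = 10.9455
Index = Σ wᵢ·(p₁ᵢ/p₀ᵢ) = 14.3370 + 20.4687 + 24.2603 + 8.3651 + 28.8328 + 10.9455 = 107.2095

107.21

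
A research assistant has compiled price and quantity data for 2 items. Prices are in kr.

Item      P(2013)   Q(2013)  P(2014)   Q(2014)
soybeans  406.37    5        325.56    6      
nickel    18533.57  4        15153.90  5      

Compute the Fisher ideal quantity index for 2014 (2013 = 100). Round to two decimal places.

Laspeyres component (base-period weights):
ΣP(2013)Q(2014) = 406.37×6 + 18533.57×5 = 2438.22 + 92667.85 = 95106.07
ΣP(2013)Q(2013) = 406.37×5 + 18533.57×4 = 2031.85 + 74134.28 = 76166.13
L = 95106.07 / 76166.13 × 100 = 124.8666
Paasche component (current-period weights):
ΣP(2014)Q(2014) = 325.56×6 + 15153.90×5 = 1953.36 + 75769.5 = 77722.86
ΣP(2014)Q(2013) = 325.56×5 + 15153.90×4 = 1627.8 + 60615.6 = 62243.4
P = 77722.86 / 62243.4 × 100 = 124.8692
Fisher = √(L × P) = √(124.8666 × 124.8692) = 124.8679

124.87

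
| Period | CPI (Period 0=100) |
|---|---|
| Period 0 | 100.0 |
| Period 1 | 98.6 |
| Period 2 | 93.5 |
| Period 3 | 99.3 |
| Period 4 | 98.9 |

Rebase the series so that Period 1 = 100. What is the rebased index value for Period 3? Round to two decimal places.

100.71

Rebased(Period 3) = 99.3 / 98.6 × 100 = 100.7099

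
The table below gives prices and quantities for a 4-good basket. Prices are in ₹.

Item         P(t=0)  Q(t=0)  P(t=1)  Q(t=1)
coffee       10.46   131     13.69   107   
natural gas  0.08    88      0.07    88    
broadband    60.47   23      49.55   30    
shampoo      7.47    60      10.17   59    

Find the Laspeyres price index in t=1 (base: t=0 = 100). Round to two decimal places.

Laspeyres price index uses base-period quantities as weights.
ΣP(t=1)·Q(t=0) = 13.69×131 + 0.07×88 + 49.55×23 + 10.17×60 = 1793.39 + 6.16 + 1139.65 + 610.2 = 3549.4
ΣP(t=0)·Q(t=0) = 10.46×131 + 0.08×88 + 60.47×23 + 7.47×60 = 1370.26 + 7.04 + 1390.81 + 448.2 = 3216.31
Index = 3549.4 / 3216.31 × 100 = 110.3563

110.36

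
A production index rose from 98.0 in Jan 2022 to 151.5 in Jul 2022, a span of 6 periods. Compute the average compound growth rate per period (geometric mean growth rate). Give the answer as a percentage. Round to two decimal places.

Growth factor = (151.5/98.0)^(1/6) = (1.545918)^(1/6) = 1.075304
Growth rate = 1.075304 − 1 = 0.075304 = 7.5304%

7.53%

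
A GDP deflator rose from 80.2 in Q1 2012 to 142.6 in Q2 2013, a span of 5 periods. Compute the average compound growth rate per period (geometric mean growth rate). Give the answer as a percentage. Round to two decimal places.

12.20%

Growth factor = (142.6/80.2)^(1/5) = (1.778055)^(1/5) = 1.121990
Growth rate = 1.121990 − 1 = 0.121990 = 12.1990%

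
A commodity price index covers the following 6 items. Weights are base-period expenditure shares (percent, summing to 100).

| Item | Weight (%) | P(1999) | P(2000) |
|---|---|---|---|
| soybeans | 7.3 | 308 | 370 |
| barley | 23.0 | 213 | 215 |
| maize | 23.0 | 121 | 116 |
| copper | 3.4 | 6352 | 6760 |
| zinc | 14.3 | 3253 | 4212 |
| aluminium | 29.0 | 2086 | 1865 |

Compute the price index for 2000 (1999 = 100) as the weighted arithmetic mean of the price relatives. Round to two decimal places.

soybeans: 7.3 × (370/308) = 7.3 × 1.201299 = 8.7695
barley: 23.0 × (215/213) = 23.0 × 1.009390 = 23.2160
maize: 23.0 × (116/121) = 23.0 × 0.958678 = 22.0496
copper: 3.4 × (6760/6352) = 3.4 × 1.064232 = 3.6184
zinc: 14.3 × (4212/3253) = 14.3 × 1.294805 = 18.5157
aluminium: 29.0 × (1865/2086) = 29.0 × 0.894056 = 25.9276
Index = Σ wᵢ·(p₁ᵢ/p₀ᵢ) = 8.7695 + 23.2160 + 22.0496 + 3.6184 + 18.5157 + 25.9276 = 102.0967

102.10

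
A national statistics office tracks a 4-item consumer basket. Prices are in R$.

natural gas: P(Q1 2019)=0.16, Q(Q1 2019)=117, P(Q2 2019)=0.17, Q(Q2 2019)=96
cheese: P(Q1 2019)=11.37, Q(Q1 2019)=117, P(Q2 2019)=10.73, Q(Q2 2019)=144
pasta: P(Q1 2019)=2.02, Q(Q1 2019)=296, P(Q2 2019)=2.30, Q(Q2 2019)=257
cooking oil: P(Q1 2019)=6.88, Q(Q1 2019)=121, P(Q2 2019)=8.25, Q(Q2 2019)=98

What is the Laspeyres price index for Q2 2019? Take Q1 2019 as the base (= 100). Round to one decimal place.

106.3

Laspeyres price index uses base-period quantities as weights.
ΣP(Q2 2019)·Q(Q1 2019) = 0.17×117 + 10.73×117 + 2.30×296 + 8.25×121 = 19.89 + 1255.41 + 680.8 + 998.25 = 2954.35
ΣP(Q1 2019)·Q(Q1 2019) = 0.16×117 + 11.37×117 + 2.02×296 + 6.88×121 = 18.72 + 1330.29 + 597.92 + 832.48 = 2779.41
Index = 2954.35 / 2779.41 × 100 = 106.2941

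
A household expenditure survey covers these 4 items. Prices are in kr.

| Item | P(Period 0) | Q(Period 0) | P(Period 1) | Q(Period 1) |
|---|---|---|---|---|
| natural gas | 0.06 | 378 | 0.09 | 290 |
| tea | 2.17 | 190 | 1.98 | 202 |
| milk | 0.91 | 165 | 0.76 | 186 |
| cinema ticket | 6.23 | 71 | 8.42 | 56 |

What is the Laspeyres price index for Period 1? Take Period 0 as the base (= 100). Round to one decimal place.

Laspeyres price index uses base-period quantities as weights.
ΣP(Period 1)·Q(Period 0) = 0.09×378 + 1.98×190 + 0.76×165 + 8.42×71 = 34.02 + 376.2 + 125.4 + 597.82 = 1133.44
ΣP(Period 0)·Q(Period 0) = 0.06×378 + 2.17×190 + 0.91×165 + 6.23×71 = 22.68 + 412.3 + 150.15 + 442.33 = 1027.46
Index = 1133.44 / 1027.46 × 100 = 110.3148

110.3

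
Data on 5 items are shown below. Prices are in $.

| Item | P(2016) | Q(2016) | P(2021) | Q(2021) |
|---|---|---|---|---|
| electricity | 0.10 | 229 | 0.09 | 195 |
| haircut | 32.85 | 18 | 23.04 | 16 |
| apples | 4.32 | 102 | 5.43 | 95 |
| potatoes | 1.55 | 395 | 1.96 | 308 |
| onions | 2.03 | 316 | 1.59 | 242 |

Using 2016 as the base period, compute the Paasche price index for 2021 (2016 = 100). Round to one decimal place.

Paasche price index uses current-period quantities as weights.
ΣP(2021)·Q(2021) = 0.09×195 + 23.04×16 + 5.43×95 + 1.96×308 + 1.59×242 = 17.55 + 368.64 + 515.85 + 603.68 + 384.78 = 1890.5
ΣP(2016)·Q(2021) = 0.10×195 + 32.85×16 + 4.32×95 + 1.55×308 + 2.03×242 = 19.5 + 525.6 + 410.4 + 477.4 + 491.26 = 1924.16
Index = 1890.5 / 1924.16 × 100 = 98.2507

98.3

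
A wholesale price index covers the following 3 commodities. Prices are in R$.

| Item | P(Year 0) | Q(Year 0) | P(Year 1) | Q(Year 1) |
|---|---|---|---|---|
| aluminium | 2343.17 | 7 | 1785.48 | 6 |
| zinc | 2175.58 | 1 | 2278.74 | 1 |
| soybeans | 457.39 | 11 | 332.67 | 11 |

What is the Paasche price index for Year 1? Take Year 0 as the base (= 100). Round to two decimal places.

78.30

Paasche price index uses current-period quantities as weights.
ΣP(Year 1)·Q(Year 1) = 1785.48×6 + 2278.74×1 + 332.67×11 = 10712.88 + 2278.74 + 3659.37 = 16650.99
ΣP(Year 0)·Q(Year 1) = 2343.17×6 + 2175.58×1 + 457.39×11 = 14059.02 + 2175.58 + 5031.29 = 21265.89
Index = 16650.99 / 21265.89 × 100 = 78.2991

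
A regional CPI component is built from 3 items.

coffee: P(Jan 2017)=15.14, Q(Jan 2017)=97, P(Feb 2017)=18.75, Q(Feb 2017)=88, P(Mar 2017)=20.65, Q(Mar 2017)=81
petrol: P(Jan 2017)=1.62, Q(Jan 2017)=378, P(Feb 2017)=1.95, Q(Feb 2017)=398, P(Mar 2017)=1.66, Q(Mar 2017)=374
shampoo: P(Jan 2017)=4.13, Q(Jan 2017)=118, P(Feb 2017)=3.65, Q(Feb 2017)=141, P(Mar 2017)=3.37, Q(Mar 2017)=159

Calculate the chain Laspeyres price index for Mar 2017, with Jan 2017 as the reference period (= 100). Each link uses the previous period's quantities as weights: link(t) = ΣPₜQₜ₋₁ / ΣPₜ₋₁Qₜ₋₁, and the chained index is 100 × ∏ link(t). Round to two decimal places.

116.77

Link Jan 2017→Feb 2017:
ΣP(Feb 2017)Q(Jan 2017) = 18.75×97 + 1.95×378 + 3.65×118 = 1818.75 + 737.1 + 430.7 = 2986.55
ΣP(Jan 2017)Q(Jan 2017) = 15.14×97 + 1.62×378 + 4.13×118 = 1468.58 + 612.36 + 487.34 = 2568.28
link = 2986.55/2568.28 = 1.162860
Link Feb 2017→Mar 2017:
ΣP(Mar 2017)Q(Feb 2017) = 20.65×88 + 1.66×398 + 3.37×141 = 1817.2 + 660.68 + 475.17 = 2953.05
ΣP(Feb 2017)Q(Feb 2017) = 18.75×88 + 1.95×398 + 3.65×141 = 1650 + 776.1 + 514.65 = 2940.75
link = 2953.05/2940.75 = 1.004183
Chained index = 100 × 1.162860 × 1.004183 = 116.7724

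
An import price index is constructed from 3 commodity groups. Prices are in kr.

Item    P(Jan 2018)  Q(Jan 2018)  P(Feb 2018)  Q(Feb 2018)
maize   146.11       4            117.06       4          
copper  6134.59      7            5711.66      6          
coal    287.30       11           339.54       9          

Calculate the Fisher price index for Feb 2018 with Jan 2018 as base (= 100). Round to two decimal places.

Laspeyres component (base-period weights):
ΣP(Feb 2018)Q(Jan 2018) = 117.06×4 + 5711.66×7 + 339.54×11 = 468.24 + 39981.62 + 3734.94 = 44184.8
ΣP(Jan 2018)Q(Jan 2018) = 146.11×4 + 6134.59×7 + 287.30×11 = 584.44 + 42942.13 + 3160.3 = 46686.87
L = 44184.8 / 46686.87 × 100 = 94.6407
Paasche component (current-period weights):
ΣP(Feb 2018)Q(Feb 2018) = 117.06×4 + 5711.66×6 + 339.54×9 = 468.24 + 34269.96 + 3055.86 = 37794.06
ΣP(Jan 2018)Q(Feb 2018) = 146.11×4 + 6134.59×6 + 287.30×9 = 584.44 + 36807.54 + 2585.7 = 39977.68
P = 37794.06 / 39977.68 × 100 = 94.5379
Fisher = √(L × P) = √(94.6407 × 94.5379) = 94.5893

94.59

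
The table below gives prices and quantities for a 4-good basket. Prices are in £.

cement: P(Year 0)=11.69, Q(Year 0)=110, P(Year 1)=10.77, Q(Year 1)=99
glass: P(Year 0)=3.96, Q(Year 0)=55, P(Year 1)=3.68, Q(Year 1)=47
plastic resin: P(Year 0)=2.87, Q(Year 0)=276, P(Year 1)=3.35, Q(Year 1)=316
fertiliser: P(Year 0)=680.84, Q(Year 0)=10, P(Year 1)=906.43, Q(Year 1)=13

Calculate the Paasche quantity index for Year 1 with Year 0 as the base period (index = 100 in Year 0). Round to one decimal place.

Paasche quantity index uses current-period prices as weights.
ΣP(Year 1)·Q(Year 1) = 10.77×99 + 3.68×47 + 3.35×316 + 906.43×13 = 1066.23 + 172.96 + 1058.6 + 11783.59 = 14081.38
ΣP(Year 1)·Q(Year 0) = 10.77×110 + 3.68×55 + 3.35×276 + 906.43×10 = 1184.7 + 202.4 + 924.6 + 9064.3 = 11376
Index = 14081.38 / 11376 × 100 = 123.7815

123.8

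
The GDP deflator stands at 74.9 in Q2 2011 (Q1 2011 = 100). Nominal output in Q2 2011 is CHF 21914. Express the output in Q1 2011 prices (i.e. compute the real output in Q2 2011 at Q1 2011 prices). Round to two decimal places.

Real = Nominal ÷ (Index/100) = 21914 ÷ (74.9/100)
     = 21914 ÷ 0.749 = 29257.6769

29257.68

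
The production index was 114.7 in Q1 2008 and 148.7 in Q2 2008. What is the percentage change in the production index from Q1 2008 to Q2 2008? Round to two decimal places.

Change = (148.7 − 114.7) / 114.7 × 100
       = 34.0 / 114.7 × 100 = 29.6425%

29.64%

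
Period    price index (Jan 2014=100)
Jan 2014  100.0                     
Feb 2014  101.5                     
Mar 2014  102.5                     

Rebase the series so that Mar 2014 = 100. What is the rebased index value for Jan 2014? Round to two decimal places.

Rebased(Jan 2014) = 100.0 / 102.5 × 100 = 97.5610

97.56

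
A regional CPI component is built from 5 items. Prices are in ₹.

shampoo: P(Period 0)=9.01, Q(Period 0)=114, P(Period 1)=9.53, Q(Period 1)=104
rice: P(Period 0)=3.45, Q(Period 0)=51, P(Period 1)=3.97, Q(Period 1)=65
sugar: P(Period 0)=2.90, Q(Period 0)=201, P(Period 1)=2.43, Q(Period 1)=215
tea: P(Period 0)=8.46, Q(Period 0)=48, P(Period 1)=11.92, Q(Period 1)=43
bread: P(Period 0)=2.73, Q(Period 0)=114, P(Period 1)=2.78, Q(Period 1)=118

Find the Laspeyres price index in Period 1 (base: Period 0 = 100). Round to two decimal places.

Laspeyres price index uses base-period quantities as weights.
ΣP(Period 1)·Q(Period 0) = 9.53×114 + 3.97×51 + 2.43×201 + 11.92×48 + 2.78×114 = 1086.42 + 202.47 + 488.43 + 572.16 + 316.92 = 2666.4
ΣP(Period 0)·Q(Period 0) = 9.01×114 + 3.45×51 + 2.90×201 + 8.46×48 + 2.73×114 = 1027.14 + 175.95 + 582.9 + 406.08 + 311.22 = 2503.29
Index = 2666.4 / 2503.29 × 100 = 106.5158

106.52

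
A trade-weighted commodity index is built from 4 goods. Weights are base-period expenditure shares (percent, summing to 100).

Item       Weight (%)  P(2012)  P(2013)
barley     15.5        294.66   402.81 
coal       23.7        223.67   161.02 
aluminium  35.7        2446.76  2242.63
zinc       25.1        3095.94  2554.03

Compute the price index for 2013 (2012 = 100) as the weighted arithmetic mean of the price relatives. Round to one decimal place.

barley: 15.5 × (402.81/294.66) = 15.5 × 1.367033 = 21.1890
coal: 23.7 × (161.02/223.67) = 23.7 × 0.719900 = 17.0616
aluminium: 35.7 × (2242.63/2446.76) = 35.7 × 0.916571 = 32.7216
zinc: 25.1 × (2554.03/3095.94) = 25.1 × 0.824961 = 20.7065
Index = Σ wᵢ·(p₁ᵢ/p₀ᵢ) = 21.1890 + 17.0616 + 32.7216 + 20.7065 = 91.6788

91.7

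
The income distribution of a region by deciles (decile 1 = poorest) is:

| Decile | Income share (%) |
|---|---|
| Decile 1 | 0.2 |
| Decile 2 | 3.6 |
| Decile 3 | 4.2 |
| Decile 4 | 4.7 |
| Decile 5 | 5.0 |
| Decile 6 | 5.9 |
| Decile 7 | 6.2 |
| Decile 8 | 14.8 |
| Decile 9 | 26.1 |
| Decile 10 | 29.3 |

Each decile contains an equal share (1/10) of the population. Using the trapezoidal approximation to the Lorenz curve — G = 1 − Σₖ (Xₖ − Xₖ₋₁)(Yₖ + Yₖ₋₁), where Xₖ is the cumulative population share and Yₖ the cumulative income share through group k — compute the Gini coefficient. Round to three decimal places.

Cumulative income shares Yₖ: 0.0020, 0.0380, 0.0800, 0.1270, 0.1770, 0.2360, 0.2980, 0.4460, 0.7070, 1.0000
Σ (Xₖ−Xₖ₋₁)(Yₖ+Yₖ₋₁) = (1/10)(0.0020+0.0000) + (1/10)(0.0380+0.0020) + (1/10)(0.0800+0.0380) + (1/10)(0.1270+0.0800) + (1/10)(0.1770+0.1270) + (1/10)(0.2360+0.1770) + (1/10)(0.2980+0.2360) + (1/10)(0.4460+0.2980) + (1/10)(0.7070+0.4460) + (1/10)(1.0000+0.7070)
  = 0.0002 + 0.0040 + 0.0118 + 0.0207 + 0.0304 + 0.0413 + 0.0534 + 0.0744 + 0.1153 + 0.1707 = 0.5222
G = 1 − 0.5222 = 0.4778

0.478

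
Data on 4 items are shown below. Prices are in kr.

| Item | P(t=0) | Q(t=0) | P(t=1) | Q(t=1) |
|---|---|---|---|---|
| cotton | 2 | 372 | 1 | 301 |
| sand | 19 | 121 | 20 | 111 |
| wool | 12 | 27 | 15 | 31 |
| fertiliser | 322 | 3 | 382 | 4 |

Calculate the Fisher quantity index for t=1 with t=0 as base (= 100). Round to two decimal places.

Laspeyres component (base-period weights):
ΣP(t=0)Q(t=1) = 2×301 + 19×111 + 12×31 + 322×4 = 602 + 2109 + 372 + 1288 = 4371
ΣP(t=0)Q(t=0) = 2×372 + 19×121 + 12×27 + 322×3 = 744 + 2299 + 324 + 966 = 4333
L = 4371 / 4333 × 100 = 100.8770
Paasche component (current-period weights):
ΣP(t=1)Q(t=1) = 1×301 + 20×111 + 15×31 + 382×4 = 301 + 2220 + 465 + 1528 = 4514
ΣP(t=1)Q(t=0) = 1×372 + 20×121 + 15×27 + 382×3 = 372 + 2420 + 405 + 1146 = 4343
P = 4514 / 4343 × 100 = 103.9374
Fisher = √(L × P) = √(100.8770 × 103.9374) = 102.3957

102.40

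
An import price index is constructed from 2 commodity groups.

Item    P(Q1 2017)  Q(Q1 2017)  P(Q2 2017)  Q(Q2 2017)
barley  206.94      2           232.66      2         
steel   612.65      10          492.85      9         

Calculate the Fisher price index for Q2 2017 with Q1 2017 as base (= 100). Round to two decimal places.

Laspeyres component (base-period weights):
ΣP(Q2 2017)Q(Q1 2017) = 232.66×2 + 492.85×10 = 465.32 + 4928.5 = 5393.82
ΣP(Q1 2017)Q(Q1 2017) = 206.94×2 + 612.65×10 = 413.88 + 6126.5 = 6540.38
L = 5393.82 / 6540.38 × 100 = 82.4695
Paasche component (current-period weights):
ΣP(Q2 2017)Q(Q2 2017) = 232.66×2 + 492.85×9 = 465.32 + 4435.65 = 4900.97
ΣP(Q1 2017)Q(Q2 2017) = 206.94×2 + 612.65×9 = 413.88 + 5513.85 = 5927.73
P = 4900.97 / 5927.73 × 100 = 82.6787
Fisher = √(L × P) = √(82.4695 × 82.6787) = 82.5740

82.57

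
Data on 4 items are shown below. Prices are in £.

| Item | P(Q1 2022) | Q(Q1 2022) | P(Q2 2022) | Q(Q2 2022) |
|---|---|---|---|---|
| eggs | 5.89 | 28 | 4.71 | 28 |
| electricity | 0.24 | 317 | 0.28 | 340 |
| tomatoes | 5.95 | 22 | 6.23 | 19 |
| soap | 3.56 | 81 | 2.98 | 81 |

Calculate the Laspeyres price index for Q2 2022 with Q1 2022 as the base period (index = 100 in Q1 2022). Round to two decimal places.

Laspeyres price index uses base-period quantities as weights.
ΣP(Q2 2022)·Q(Q1 2022) = 4.71×28 + 0.28×317 + 6.23×22 + 2.98×81 = 131.88 + 88.76 + 137.06 + 241.38 = 599.08
ΣP(Q1 2022)·Q(Q1 2022) = 5.89×28 + 0.24×317 + 5.95×22 + 3.56×81 = 164.92 + 76.08 + 130.9 + 288.36 = 660.26
Index = 599.08 / 660.26 × 100 = 90.7340

90.73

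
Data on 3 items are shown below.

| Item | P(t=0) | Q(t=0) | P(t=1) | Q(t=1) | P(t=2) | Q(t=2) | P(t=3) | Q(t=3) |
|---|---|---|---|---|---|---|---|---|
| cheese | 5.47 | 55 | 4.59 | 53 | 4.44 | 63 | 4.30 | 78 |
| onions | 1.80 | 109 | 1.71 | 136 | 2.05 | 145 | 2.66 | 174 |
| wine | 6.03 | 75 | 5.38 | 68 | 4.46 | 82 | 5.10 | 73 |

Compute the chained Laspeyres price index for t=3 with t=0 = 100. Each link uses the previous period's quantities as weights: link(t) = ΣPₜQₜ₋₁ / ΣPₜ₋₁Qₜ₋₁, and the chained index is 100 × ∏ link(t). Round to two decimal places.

98.25

Link t=0→t=1:
ΣP(t=1)Q(t=0) = 4.59×55 + 1.71×109 + 5.38×75 = 252.45 + 186.39 + 403.5 = 842.34
ΣP(t=0)Q(t=0) = 5.47×55 + 1.80×109 + 6.03×75 = 300.85 + 196.2 + 452.25 = 949.3
link = 842.34/949.3 = 0.887328
Link t=1→t=2:
ΣP(t=2)Q(t=1) = 4.44×53 + 2.05×136 + 4.46×68 = 235.32 + 278.8 + 303.28 = 817.4
ΣP(t=1)Q(t=1) = 4.59×53 + 1.71×136 + 5.38×68 = 243.27 + 232.56 + 365.84 = 841.67
link = 817.4/841.67 = 0.971164
Link t=2→t=3:
ΣP(t=3)Q(t=2) = 4.30×63 + 2.66×145 + 5.10×82 = 270.9 + 385.7 + 418.2 = 1074.8
ΣP(t=2)Q(t=2) = 4.44×63 + 2.05×145 + 4.46×82 = 279.72 + 297.25 + 365.72 = 942.69
link = 1074.8/942.69 = 1.140142
Chained index = 100 × 0.887328 × 0.971164 × 1.140142 = 98.2507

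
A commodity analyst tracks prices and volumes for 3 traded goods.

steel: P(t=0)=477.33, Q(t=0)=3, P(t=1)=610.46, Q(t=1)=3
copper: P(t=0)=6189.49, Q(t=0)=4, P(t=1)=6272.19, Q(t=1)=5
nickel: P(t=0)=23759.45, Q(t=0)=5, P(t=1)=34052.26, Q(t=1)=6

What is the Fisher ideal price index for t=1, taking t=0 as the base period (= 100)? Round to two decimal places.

Laspeyres component (base-period weights):
ΣP(t=1)Q(t=0) = 610.46×3 + 6272.19×4 + 34052.26×5 = 1831.38 + 25088.76 + 170261.3 = 197181.44
ΣP(t=0)Q(t=0) = 477.33×3 + 6189.49×4 + 23759.45×5 = 1431.99 + 24757.96 + 118797.25 = 144987.2
L = 197181.44 / 144987.2 × 100 = 135.9992
Paasche component (current-period weights):
ΣP(t=1)Q(t=1) = 610.46×3 + 6272.19×5 + 34052.26×6 = 1831.38 + 31360.95 + 204313.56 = 237505.89
ΣP(t=0)Q(t=1) = 477.33×3 + 6189.49×5 + 23759.45×6 = 1431.99 + 30947.45 + 142556.7 = 174936.14
P = 237505.89 / 174936.14 × 100 = 135.7672
Fisher = √(L × P) = √(135.9992 × 135.7672) = 135.8832

135.88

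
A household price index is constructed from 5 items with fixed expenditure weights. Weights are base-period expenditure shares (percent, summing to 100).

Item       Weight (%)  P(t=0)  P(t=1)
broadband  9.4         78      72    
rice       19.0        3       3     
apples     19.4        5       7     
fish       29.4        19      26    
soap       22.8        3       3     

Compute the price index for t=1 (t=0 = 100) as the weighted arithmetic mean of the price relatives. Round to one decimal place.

broadband: 9.4 × (72/78) = 9.4 × 0.923077 = 8.6769
rice: 19.0 × (3/3) = 19.0 × 1.000000 = 19.0000
apples: 19.4 × (7/5) = 19.4 × 1.400000 = 27.1600
fish: 29.4 × (26/19) = 29.4 × 1.368421 = 40.2316
soap: 22.8 × (3/3) = 22.8 × 1.000000 = 22.8000
Index = Σ wᵢ·(p₁ᵢ/p₀ᵢ) = 8.6769 + 19.0000 + 27.1600 + 40.2316 + 22.8000 = 117.8685

117.9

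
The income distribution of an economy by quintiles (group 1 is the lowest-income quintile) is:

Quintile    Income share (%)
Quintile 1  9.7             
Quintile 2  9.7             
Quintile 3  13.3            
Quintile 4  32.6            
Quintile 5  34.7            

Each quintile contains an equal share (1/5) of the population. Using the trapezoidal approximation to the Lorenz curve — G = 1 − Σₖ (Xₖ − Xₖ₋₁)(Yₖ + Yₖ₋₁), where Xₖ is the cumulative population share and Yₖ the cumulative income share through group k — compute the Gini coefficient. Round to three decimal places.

Cumulative income shares Yₖ: 0.0970, 0.1940, 0.3270, 0.6530, 1.0000
Σ (Xₖ−Xₖ₋₁)(Yₖ+Yₖ₋₁) = (1/5)(0.0970+0.0000) + (1/5)(0.1940+0.0970) + (1/5)(0.3270+0.1940) + (1/5)(0.6530+0.3270) + (1/5)(1.0000+0.6530)
  = 0.0194 + 0.0582 + 0.1042 + 0.1960 + 0.3306 = 0.7084
G = 1 − 0.7084 = 0.2916

0.292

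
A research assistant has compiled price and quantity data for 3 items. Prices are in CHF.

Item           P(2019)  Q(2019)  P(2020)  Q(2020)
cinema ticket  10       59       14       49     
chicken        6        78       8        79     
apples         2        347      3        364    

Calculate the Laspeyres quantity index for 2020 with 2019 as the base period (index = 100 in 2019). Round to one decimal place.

Laspeyres quantity index uses base-period prices as weights.
ΣP(2019)·Q(2020) = 10×49 + 6×79 + 2×364 = 490 + 474 + 728 = 1692
ΣP(2019)·Q(2019) = 10×59 + 6×78 + 2×347 = 590 + 468 + 694 = 1752
Index = 1692 / 1752 × 100 = 96.5753

96.6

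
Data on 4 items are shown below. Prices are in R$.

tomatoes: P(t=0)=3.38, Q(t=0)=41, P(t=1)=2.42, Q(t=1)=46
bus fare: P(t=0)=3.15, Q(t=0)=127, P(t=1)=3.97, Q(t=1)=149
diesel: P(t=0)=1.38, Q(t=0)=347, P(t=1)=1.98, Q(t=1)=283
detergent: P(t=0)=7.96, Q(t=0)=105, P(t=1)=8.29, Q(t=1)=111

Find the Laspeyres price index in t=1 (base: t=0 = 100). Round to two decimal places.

Laspeyres price index uses base-period quantities as weights.
ΣP(t=1)·Q(t=0) = 2.42×41 + 3.97×127 + 1.98×347 + 8.29×105 = 99.22 + 504.19 + 687.06 + 870.45 = 2160.92
ΣP(t=0)·Q(t=0) = 3.38×41 + 3.15×127 + 1.38×347 + 7.96×105 = 138.58 + 400.05 + 478.86 + 835.8 = 1853.29
Index = 2160.92 / 1853.29 × 100 = 116.5991

116.60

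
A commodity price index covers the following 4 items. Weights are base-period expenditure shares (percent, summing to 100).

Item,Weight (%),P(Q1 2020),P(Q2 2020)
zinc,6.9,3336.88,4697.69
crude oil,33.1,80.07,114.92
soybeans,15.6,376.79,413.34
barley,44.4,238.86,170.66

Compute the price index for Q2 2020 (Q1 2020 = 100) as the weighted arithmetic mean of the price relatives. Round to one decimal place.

zinc: 6.9 × (4697.69/3336.88) = 6.9 × 1.407809 = 9.7139
crude oil: 33.1 × (114.92/80.07) = 33.1 × 1.435244 = 47.5066
soybeans: 15.6 × (413.34/376.79) = 15.6 × 1.097004 = 17.1133
barley: 44.4 × (170.66/238.86) = 44.4 × 0.714477 = 31.7228
Index = Σ wᵢ·(p₁ᵢ/p₀ᵢ) = 9.7139 + 47.5066 + 17.1133 + 31.7228 = 106.0565

106.1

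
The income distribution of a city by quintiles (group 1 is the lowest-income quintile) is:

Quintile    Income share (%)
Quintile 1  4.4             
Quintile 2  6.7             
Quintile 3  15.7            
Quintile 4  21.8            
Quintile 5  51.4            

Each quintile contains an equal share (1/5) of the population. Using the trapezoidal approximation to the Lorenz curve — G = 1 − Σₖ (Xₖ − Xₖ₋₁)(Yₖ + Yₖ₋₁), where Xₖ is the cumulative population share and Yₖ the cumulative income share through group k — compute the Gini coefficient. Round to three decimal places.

Cumulative income shares Yₖ: 0.0440, 0.1110, 0.2680, 0.4860, 1.0000
Σ (Xₖ−Xₖ₋₁)(Yₖ+Yₖ₋₁) = (1/5)(0.0440+0.0000) + (1/5)(0.1110+0.0440) + (1/5)(0.2680+0.1110) + (1/5)(0.4860+0.2680) + (1/5)(1.0000+0.4860)
  = 0.0088 + 0.0310 + 0.0758 + 0.1508 + 0.2972 = 0.5636
G = 1 − 0.5636 = 0.4364

0.436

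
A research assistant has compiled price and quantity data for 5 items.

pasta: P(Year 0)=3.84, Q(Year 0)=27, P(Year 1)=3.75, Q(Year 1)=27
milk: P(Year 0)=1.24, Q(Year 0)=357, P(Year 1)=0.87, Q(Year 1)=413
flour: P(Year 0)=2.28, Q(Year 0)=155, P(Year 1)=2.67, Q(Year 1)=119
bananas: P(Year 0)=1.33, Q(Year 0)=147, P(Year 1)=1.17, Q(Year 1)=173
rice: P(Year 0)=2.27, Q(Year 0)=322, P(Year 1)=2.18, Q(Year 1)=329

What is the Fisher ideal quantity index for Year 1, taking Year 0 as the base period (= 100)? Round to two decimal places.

100.98

Laspeyres component (base-period weights):
ΣP(Year 0)Q(Year 1) = 3.84×27 + 1.24×413 + 2.28×119 + 1.33×173 + 2.27×329 = 103.68 + 512.12 + 271.32 + 230.09 + 746.83 = 1864.04
ΣP(Year 0)Q(Year 0) = 3.84×27 + 1.24×357 + 2.28×155 + 1.33×147 + 2.27×322 = 103.68 + 442.68 + 353.4 + 195.51 + 730.94 = 1826.21
L = 1864.04 / 1826.21 × 100 = 102.0715
Paasche component (current-period weights):
ΣP(Year 1)Q(Year 1) = 3.75×27 + 0.87×413 + 2.67×119 + 1.17×173 + 2.18×329 = 101.25 + 359.31 + 317.73 + 202.41 + 717.22 = 1697.92
ΣP(Year 1)Q(Year 0) = 3.75×27 + 0.87×357 + 2.67×155 + 1.17×147 + 2.18×322 = 101.25 + 310.59 + 413.85 + 171.99 + 701.96 = 1699.64
P = 1697.92 / 1699.64 × 100 = 99.8988
Fisher = √(L × P) = √(102.0715 × 99.8988) = 100.9793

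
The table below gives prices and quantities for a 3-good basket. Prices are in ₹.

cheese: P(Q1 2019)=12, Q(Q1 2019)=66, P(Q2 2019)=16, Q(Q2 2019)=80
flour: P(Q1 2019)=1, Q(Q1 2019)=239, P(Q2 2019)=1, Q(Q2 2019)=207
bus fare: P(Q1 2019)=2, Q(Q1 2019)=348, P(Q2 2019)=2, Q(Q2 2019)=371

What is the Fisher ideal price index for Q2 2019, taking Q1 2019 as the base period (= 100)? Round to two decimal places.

Laspeyres component (base-period weights):
ΣP(Q2 2019)Q(Q1 2019) = 16×66 + 1×239 + 2×348 = 1056 + 239 + 696 = 1991
ΣP(Q1 2019)Q(Q1 2019) = 12×66 + 1×239 + 2×348 = 792 + 239 + 696 = 1727
L = 1991 / 1727 × 100 = 115.2866
Paasche component (current-period weights):
ΣP(Q2 2019)Q(Q2 2019) = 16×80 + 1×207 + 2×371 = 1280 + 207 + 742 = 2229
ΣP(Q1 2019)Q(Q2 2019) = 12×80 + 1×207 + 2×371 = 960 + 207 + 742 = 1909
P = 2229 / 1909 × 100 = 116.7627
Fisher = √(L × P) = √(115.2866 × 116.7627) = 116.0223

116.02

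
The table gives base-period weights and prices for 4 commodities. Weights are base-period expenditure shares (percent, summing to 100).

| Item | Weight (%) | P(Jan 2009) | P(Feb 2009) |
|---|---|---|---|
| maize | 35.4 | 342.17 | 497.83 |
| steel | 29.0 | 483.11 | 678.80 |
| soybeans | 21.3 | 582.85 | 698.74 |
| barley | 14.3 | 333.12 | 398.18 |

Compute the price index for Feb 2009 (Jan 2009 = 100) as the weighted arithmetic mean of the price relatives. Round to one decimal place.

134.9

maize: 35.4 × (497.83/342.17) = 35.4 × 1.454920 = 51.5042
steel: 29.0 × (678.80/483.11) = 29.0 × 1.405063 = 40.7468
soybeans: 21.3 × (698.74/582.85) = 21.3 × 1.198833 = 25.5351
barley: 14.3 × (398.18/333.12) = 14.3 × 1.195305 = 17.0929
Index = Σ wᵢ·(p₁ᵢ/p₀ᵢ) = 51.5042 + 40.7468 + 25.5351 + 17.0929 = 134.8790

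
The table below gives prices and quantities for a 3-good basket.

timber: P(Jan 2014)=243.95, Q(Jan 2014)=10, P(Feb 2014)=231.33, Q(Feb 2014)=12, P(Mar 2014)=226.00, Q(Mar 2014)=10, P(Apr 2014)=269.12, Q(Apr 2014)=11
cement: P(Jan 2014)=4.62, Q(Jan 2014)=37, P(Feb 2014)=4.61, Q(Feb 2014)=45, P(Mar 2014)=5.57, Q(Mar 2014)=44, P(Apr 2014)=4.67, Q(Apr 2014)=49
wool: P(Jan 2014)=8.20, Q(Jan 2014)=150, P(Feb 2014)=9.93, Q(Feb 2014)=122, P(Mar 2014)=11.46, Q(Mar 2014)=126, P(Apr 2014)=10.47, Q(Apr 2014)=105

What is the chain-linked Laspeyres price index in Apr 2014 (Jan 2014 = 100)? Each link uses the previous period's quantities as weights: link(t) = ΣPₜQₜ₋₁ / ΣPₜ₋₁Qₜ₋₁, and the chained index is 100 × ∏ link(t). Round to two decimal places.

Link Jan 2014→Feb 2014:
ΣP(Feb 2014)Q(Jan 2014) = 231.33×10 + 4.61×37 + 9.93×150 = 2313.3 + 170.57 + 1489.5 = 3973.37
ΣP(Jan 2014)Q(Jan 2014) = 243.95×10 + 4.62×37 + 8.20×150 = 2439.5 + 170.94 + 1230 = 3840.44
link = 3973.37/3840.44 = 1.034613
Link Feb 2014→Mar 2014:
ΣP(Mar 2014)Q(Feb 2014) = 226.00×12 + 5.57×45 + 11.46×122 = 2712 + 250.65 + 1398.12 = 4360.77
ΣP(Feb 2014)Q(Feb 2014) = 231.33×12 + 4.61×45 + 9.93×122 = 2775.96 + 207.45 + 1211.46 = 4194.87
link = 4360.77/4194.87 = 1.039548
Link Mar 2014→Apr 2014:
ΣP(Apr 2014)Q(Mar 2014) = 269.12×10 + 4.67×44 + 10.47×126 = 2691.2 + 205.48 + 1319.22 = 4215.9
ΣP(Mar 2014)Q(Mar 2014) = 226.00×10 + 5.57×44 + 11.46×126 = 2260 + 245.08 + 1443.96 = 3949.04
link = 4215.9/3949.04 = 1.067576
Chained index = 100 × 1.034613 × 1.039548 × 1.067576 = 114.8210

114.82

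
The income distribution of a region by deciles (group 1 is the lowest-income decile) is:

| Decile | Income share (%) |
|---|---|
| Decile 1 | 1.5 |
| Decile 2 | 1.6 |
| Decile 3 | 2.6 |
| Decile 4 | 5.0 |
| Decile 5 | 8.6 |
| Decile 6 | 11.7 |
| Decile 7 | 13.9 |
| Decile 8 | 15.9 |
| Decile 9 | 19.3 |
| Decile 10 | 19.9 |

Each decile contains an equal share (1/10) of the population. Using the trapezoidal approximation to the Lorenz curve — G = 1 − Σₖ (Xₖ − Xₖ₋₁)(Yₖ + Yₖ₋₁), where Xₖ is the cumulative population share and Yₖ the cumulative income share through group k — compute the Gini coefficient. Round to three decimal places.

0.386

Cumulative income shares Yₖ: 0.0150, 0.0310, 0.0570, 0.1070, 0.1930, 0.3100, 0.4490, 0.6080, 0.8010, 1.0000
Σ (Xₖ−Xₖ₋₁)(Yₖ+Yₖ₋₁) = (1/10)(0.0150+0.0000) + (1/10)(0.0310+0.0150) + (1/10)(0.0570+0.0310) + (1/10)(0.1070+0.0570) + (1/10)(0.1930+0.1070) + (1/10)(0.3100+0.1930) + (1/10)(0.4490+0.3100) + (1/10)(0.6080+0.4490) + (1/10)(0.8010+0.6080) + (1/10)(1.0000+0.8010)
  = 0.0015 + 0.0046 + 0.0088 + 0.0164 + 0.0300 + 0.0503 + 0.0759 + 0.1057 + 0.1409 + 0.1801 = 0.6142
G = 1 − 0.6142 = 0.3858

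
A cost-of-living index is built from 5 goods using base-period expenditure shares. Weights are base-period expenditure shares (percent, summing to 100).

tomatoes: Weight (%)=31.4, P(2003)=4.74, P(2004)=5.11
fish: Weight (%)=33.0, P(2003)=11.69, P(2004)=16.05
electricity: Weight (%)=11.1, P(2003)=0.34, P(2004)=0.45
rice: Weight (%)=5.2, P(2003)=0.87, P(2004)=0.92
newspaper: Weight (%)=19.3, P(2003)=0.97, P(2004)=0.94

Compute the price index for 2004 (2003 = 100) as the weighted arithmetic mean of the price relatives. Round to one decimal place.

tomatoes: 31.4 × (5.11/4.74) = 31.4 × 1.078059 = 33.8511
fish: 33.0 × (16.05/11.69) = 33.0 × 1.372968 = 45.3080
electricity: 11.1 × (0.45/0.34) = 11.1 × 1.323529 = 14.6912
rice: 5.2 × (0.92/0.87) = 5.2 × 1.057471 = 5.4989
newspaper: 19.3 × (0.94/0.97) = 19.3 × 0.969072 = 18.7031
Index = Σ wᵢ·(p₁ᵢ/p₀ᵢ) = 33.8511 + 45.3080 + 14.6912 + 5.4989 + 18.7031 = 118.0521

118.1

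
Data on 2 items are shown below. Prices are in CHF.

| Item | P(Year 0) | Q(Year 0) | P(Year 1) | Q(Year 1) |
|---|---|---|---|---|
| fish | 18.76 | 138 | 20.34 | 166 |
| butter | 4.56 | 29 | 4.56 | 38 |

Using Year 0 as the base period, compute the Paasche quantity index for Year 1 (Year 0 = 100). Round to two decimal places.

Paasche quantity index uses current-period prices as weights.
ΣP(Year 1)·Q(Year 1) = 20.34×166 + 4.56×38 = 3376.44 + 173.28 = 3549.72
ΣP(Year 1)·Q(Year 0) = 20.34×138 + 4.56×29 = 2806.92 + 132.24 = 2939.16
Index = 3549.72 / 2939.16 × 100 = 120.7733

120.77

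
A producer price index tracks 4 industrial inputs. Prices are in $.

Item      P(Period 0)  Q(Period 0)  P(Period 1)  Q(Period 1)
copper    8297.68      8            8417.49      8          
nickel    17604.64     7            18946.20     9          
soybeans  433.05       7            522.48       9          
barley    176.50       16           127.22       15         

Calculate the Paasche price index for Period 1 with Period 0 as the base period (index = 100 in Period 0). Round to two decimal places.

105.66

Paasche price index uses current-period quantities as weights.
ΣP(Period 1)·Q(Period 1) = 8417.49×8 + 18946.20×9 + 522.48×9 + 127.22×15 = 67339.92 + 170515.8 + 4702.32 + 1908.3 = 244466.34
ΣP(Period 0)·Q(Period 1) = 8297.68×8 + 17604.64×9 + 433.05×9 + 176.50×15 = 66381.44 + 158441.76 + 3897.45 + 2647.5 = 231368.15
Index = 244466.34 / 231368.15 × 100 = 105.6612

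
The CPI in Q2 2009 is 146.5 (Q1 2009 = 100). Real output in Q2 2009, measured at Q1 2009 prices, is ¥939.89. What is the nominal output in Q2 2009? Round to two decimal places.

1376.94

Nominal = Real × (Index/100) = 939.89 × (146.5/100)
        = 939.89 × 1.465 = 1376.9389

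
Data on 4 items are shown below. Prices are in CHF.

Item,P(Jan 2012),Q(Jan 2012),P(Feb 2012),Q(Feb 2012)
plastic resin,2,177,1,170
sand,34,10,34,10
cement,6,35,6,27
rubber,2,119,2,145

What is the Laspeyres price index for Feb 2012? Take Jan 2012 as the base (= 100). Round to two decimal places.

84.50

Laspeyres price index uses base-period quantities as weights.
ΣP(Feb 2012)·Q(Jan 2012) = 1×177 + 34×10 + 6×35 + 2×119 = 177 + 340 + 210 + 238 = 965
ΣP(Jan 2012)·Q(Jan 2012) = 2×177 + 34×10 + 6×35 + 2×119 = 354 + 340 + 210 + 238 = 1142
Index = 965 / 1142 × 100 = 84.5009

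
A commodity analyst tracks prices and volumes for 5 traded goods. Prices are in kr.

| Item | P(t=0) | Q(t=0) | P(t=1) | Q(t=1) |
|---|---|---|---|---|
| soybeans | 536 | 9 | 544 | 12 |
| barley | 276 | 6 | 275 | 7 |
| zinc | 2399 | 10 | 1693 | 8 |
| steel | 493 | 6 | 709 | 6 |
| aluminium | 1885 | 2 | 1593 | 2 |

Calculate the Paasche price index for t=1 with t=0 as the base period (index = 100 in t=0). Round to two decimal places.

Paasche price index uses current-period quantities as weights.
ΣP(t=1)·Q(t=1) = 544×12 + 275×7 + 1693×8 + 709×6 + 1593×2 = 6528 + 1925 + 13544 + 4254 + 3186 = 29437
ΣP(t=0)·Q(t=1) = 536×12 + 276×7 + 2399×8 + 493×6 + 1885×2 = 6432 + 1932 + 19192 + 2958 + 3770 = 34284
Index = 29437 / 34284 × 100 = 85.8622

85.86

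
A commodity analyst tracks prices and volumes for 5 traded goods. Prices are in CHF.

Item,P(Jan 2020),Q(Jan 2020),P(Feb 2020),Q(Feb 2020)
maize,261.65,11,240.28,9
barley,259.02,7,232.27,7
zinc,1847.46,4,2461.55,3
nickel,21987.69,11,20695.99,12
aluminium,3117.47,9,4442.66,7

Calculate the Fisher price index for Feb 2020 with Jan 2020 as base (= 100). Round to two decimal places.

99.15

Laspeyres component (base-period weights):
ΣP(Feb 2020)Q(Jan 2020) = 240.28×11 + 232.27×7 + 2461.55×4 + 20695.99×11 + 4442.66×9 = 2643.08 + 1625.89 + 9846.2 + 227655.89 + 39983.94 = 281755
ΣP(Jan 2020)Q(Jan 2020) = 261.65×11 + 259.02×7 + 1847.46×4 + 21987.69×11 + 3117.47×9 = 2878.15 + 1813.14 + 7389.84 + 241864.59 + 28057.23 = 282002.95
L = 281755 / 282002.95 × 100 = 99.9121
Paasche component (current-period weights):
ΣP(Feb 2020)Q(Feb 2020) = 240.28×9 + 232.27×7 + 2461.55×3 + 20695.99×12 + 4442.66×7 = 2162.52 + 1625.89 + 7384.65 + 248351.88 + 31098.62 = 290623.56
ΣP(Jan 2020)Q(Feb 2020) = 261.65×9 + 259.02×7 + 1847.46×3 + 21987.69×12 + 3117.47×7 = 2354.85 + 1813.14 + 5542.38 + 263852.28 + 21822.29 = 295384.94
P = 290623.56 / 295384.94 × 100 = 98.3881
Fisher = √(L × P) = √(99.9121 × 98.3881) = 99.1471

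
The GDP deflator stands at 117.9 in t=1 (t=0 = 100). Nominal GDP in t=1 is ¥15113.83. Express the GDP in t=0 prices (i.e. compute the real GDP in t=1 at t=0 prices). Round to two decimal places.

12819.19

Real = Nominal ÷ (Index/100) = 15113.83 ÷ (117.9/100)
     = 15113.83 ÷ 1.179 = 12819.1942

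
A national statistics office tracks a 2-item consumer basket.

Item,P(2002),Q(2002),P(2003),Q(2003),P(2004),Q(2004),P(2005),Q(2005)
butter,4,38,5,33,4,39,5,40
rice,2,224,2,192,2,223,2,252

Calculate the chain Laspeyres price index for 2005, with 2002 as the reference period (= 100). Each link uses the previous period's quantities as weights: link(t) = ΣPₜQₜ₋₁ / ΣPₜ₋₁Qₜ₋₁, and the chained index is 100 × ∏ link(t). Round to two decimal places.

Link 2002→2003:
ΣP(2003)Q(2002) = 5×38 + 2×224 = 190 + 448 = 638
ΣP(2002)Q(2002) = 4×38 + 2×224 = 152 + 448 = 600
link = 638/600 = 1.063333
Link 2003→2004:
ΣP(2004)Q(2003) = 4×33 + 2×192 = 132 + 384 = 516
ΣP(2003)Q(2003) = 5×33 + 2×192 = 165 + 384 = 549
link = 516/549 = 0.939891
Link 2004→2005:
ΣP(2005)Q(2004) = 5×39 + 2×223 = 195 + 446 = 641
ΣP(2004)Q(2004) = 4×39 + 2×223 = 156 + 446 = 602
link = 641/602 = 1.064784
Chained index = 100 × 1.063333 × 0.939891 × 1.064784 = 106.4163

106.42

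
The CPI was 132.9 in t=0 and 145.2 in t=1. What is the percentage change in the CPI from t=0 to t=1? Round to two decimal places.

Change = (145.2 − 132.9) / 132.9 × 100
       = 12.3 / 132.9 × 100 = 9.2551%

9.26%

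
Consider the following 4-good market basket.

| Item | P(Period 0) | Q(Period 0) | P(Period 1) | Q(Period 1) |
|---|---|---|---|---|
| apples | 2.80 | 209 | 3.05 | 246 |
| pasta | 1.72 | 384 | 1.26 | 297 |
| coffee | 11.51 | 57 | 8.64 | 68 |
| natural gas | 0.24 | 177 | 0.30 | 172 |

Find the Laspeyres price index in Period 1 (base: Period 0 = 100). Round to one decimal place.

Laspeyres price index uses base-period quantities as weights.
ΣP(Period 1)·Q(Period 0) = 3.05×209 + 1.26×384 + 8.64×57 + 0.30×177 = 637.45 + 483.84 + 492.48 + 53.1 = 1666.87
ΣP(Period 0)·Q(Period 0) = 2.80×209 + 1.72×384 + 11.51×57 + 0.24×177 = 585.2 + 660.48 + 656.07 + 42.48 = 1944.23
Index = 1666.87 / 1944.23 × 100 = 85.7342

85.7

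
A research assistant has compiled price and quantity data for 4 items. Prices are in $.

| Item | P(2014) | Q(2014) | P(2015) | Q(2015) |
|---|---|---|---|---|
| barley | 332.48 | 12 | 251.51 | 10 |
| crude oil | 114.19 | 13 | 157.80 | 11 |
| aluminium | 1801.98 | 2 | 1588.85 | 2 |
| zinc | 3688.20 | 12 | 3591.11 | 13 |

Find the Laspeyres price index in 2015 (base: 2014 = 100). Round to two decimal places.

Laspeyres price index uses base-period quantities as weights.
ΣP(2015)·Q(2014) = 251.51×12 + 157.80×13 + 1588.85×2 + 3591.11×12 = 3018.12 + 2051.4 + 3177.7 + 43093.32 = 51340.54
ΣP(2014)·Q(2014) = 332.48×12 + 114.19×13 + 1801.98×2 + 3688.20×12 = 3989.76 + 1484.47 + 3603.96 + 44258.4 = 53336.59
Index = 51340.54 / 53336.59 × 100 = 96.2576

96.26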